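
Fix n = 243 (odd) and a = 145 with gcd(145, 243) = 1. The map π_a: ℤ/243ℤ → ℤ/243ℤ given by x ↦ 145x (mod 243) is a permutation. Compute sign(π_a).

Trace 10: π^k(10) = [10, 235, 55, 199, 181, 1, 145] for k=0..6.
Decompose π into cycles: lengths [27, 27, 27, 27, 27, 27, 9, 9, 9, 9, 9, 9, 3, 3, 3, 3, 3, 3, 1, 1, 1, 1, 1, 1, 1, 1, 1] (27 cycles, including the fixed point 0).
With 27 cycles on 243 points, sign = (−1)^{243−27} = +1.

+1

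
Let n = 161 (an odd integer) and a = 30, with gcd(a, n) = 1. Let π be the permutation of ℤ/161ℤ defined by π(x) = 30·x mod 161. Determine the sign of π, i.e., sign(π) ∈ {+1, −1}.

-1

Trace 65: π^k(65) = [65, 18, 57, 100, 102, 1, 30] for k=0..6.
Cycle type of π: 66×2 + 22 + 3×2 + 1; total 6 cycles.
With 6 cycles on 161 points, sign = (−1)^{161−6} = -1.
Via Zolotarev, sign(π_{30}) = (30|161) = -1.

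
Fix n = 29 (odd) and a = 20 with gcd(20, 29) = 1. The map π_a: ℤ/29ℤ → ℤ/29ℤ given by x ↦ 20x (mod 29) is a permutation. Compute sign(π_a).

+1

Trace 1: π^k(1) = [1, 20, 23, 25, 7, 24, 16] for k=0..6.
π_20 has 5 disjoint cycles with lengths [7, 7, 7, 7, 1] on {0,…,28}.
5 cycles on 29: each ℓ→(−1)^(ℓ−1), product (−1)^24 = +1.
The Jacobi symbol (20|29) = +1 (Zolotarev) agrees.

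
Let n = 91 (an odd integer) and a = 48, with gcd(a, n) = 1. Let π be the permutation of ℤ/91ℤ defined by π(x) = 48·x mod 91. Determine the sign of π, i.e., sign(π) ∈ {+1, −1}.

Orbit of 55 under x↦48x: [55, 1, 48, 29, 27, 22]… (length divides ord_91(48)).
The orbit structure of x ↦ 48x mod 91: 20 orbits of sizes [6, 6, 6, 6, 6, 6, 6, 6, 6, 6, 6, 6, 3, 3, 3, 3, 2, 2, 2, 1].
n − c = 91 − 20 = 71; sign = (−1)^71 = -1.

-1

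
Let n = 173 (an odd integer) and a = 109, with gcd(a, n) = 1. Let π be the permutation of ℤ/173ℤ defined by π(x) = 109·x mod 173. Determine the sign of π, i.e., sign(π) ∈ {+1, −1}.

Orbit of 132 under x↦109x: [132, 29, 47, 106, 136, 119, 169]… (length divides ord_173(109)).
π_109 has 5 disjoint cycles with lengths [43, 43, 43, 43, 1] on {0,…,172}.
sign(π) = (−1)^{n − #cycles} = (−1)^{173−5} = (−1)^168 = +1.

+1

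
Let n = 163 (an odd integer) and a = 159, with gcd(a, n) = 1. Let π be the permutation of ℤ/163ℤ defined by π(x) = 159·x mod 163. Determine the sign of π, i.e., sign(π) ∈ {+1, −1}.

-1

Start at x=5: 5 → 143 → 80 → 6 → 139 → 96 → 105 → … (one orbit).
π_159 has 2 disjoint cycles with lengths [162, 1] on {0,…,162}.
163 − 2 = 161 transpositions; sign(π) = (−1)^161 = -1.
Check: (159/163) = -1 by Zolotarev.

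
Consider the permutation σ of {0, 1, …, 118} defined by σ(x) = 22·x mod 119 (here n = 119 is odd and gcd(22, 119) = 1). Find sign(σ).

-1

Start at x=92: 92 → 1 → 22 → 8 → 57 → 64 → 99 → … (one orbit).
Cycle type of π: 16×7 + 1×7; total 14 cycles.
sign(π) = (−1)^{n − #cycles} = (−1)^{119−14} = (−1)^105 = -1.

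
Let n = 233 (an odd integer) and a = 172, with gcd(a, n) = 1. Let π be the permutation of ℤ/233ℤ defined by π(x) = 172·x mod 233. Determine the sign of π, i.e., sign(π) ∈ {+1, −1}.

-1

Orbit of 64 under x↦172x: [64, 57, 18, 67, 107, 230, 183]… (length divides ord_233(172)).
2 cycles of lengths [232, 1].
233 − 2 = 231 transpositions; sign(π) = (−1)^231 = -1.
The Jacobi symbol (172|233) = -1 (Zolotarev) agrees.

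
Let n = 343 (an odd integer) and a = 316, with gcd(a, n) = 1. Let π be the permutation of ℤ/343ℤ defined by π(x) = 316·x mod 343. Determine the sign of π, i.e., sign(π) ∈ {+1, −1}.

Orbit of 113 under x↦316x: [113, 36, 57, 176, 50, 22, 92]… (length divides ord_343(316)).
Cycle lengths of π_316 on ℤ/343ℤ: [49, 49, 49, 49, 49, 49, 7, 7, 7, 7, 7, 7, 1, 1, 1, 1, 1, 1, 1]; 19 cycles in total.
sign(π) = (−1)^{n − #cycles} = (−1)^{343−19} = (−1)^324 = +1.
Check: (316/343) = +1 by Zolotarev.

+1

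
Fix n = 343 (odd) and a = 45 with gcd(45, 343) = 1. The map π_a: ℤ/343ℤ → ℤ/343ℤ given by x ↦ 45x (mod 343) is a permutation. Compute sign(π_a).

Start at x=58: 58 → 209 → 144 → 306 → 50 → 192 → 65 → … (one orbit).
Decompose π into cycles: lengths [294, 42, 6, 1] (4 cycles, including the fixed point 0).
sign(π) = (−1)^{n − #cycles} = (−1)^{343−4} = (−1)^339 = -1.
Zolotarev: (45|343) = -1, matching the cycle-count sign.

-1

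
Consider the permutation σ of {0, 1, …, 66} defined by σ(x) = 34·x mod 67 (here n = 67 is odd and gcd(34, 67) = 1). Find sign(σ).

-1

Start at x=24: 24 → 12 → 6 → 3 → 35 → 51 → 59 → … (one orbit).
Cycle type of π: 66 + 1; total 2 cycles.
67 − 2 = 65 transpositions; sign(π) = (−1)^65 = -1.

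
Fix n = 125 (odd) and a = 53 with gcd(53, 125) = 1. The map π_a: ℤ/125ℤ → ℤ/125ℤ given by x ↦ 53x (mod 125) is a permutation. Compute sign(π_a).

-1

Orbit of 52 under x↦53x: [52, 6, 68, 104, 12, 11, 83]… (length divides ord_125(53)).
The orbit structure of x ↦ 53x mod 125: 4 orbits of sizes [100, 20, 4, 1].
With 4 cycles on 125 points, sign = (−1)^{125−4} = -1.
The Jacobi symbol (53|125) = -1 (Zolotarev) agrees.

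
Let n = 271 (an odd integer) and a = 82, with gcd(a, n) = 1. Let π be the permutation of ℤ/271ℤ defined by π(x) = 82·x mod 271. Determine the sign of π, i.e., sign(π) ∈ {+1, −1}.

+1

Start at x=153: 153 → 80 → 56 → 256 → 125 → 223 → 129 → … (one orbit).
Cycle type of π: 135×2 + 1; total 3 cycles.
3 cycles on 271: each ℓ→(−1)^(ℓ−1), product (−1)^268 = +1.
Via Zolotarev, sign(π_{82}) = (82|271) = +1.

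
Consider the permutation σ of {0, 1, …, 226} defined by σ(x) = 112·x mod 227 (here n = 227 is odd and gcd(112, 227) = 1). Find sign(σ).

Orbit of 203 under x↦112x: [203, 36, 173, 81, 219, 12, 209]… (length divides ord_227(112)).
Cycle type of π: 113×2 + 1; total 3 cycles.
sign(π) = (−1)^{n − #cycles} = (−1)^{227−3} = (−1)^224 = +1.
Check: (112/227) = +1 by Zolotarev.

+1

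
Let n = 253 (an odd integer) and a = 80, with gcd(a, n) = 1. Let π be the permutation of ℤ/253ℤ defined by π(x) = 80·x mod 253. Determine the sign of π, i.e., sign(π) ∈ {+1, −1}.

Orbit of 192 under x↦80x: [192, 180, 232, 91, 196, 247, 26]… (length divides ord_253(80)).
π_80 has 6 disjoint cycles with lengths [110, 110, 22, 5, 5, 1] on {0,…,252}.
With 6 cycles on 253 points, sign = (−1)^{253−6} = -1.
(80|253)_J = -1 (Zolotarev's lemma cross-check).

-1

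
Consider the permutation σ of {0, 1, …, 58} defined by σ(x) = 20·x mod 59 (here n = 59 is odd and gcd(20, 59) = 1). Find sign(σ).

Trace 35: π^k(35) = [35, 51, 17, 45, 15, 5, 41] for k=0..6.
Cycle lengths of π_20 on ℤ/59ℤ: [29, 29, 1]; 3 cycles in total.
With 3 cycles on 59 points, sign = (−1)^{59−3} = +1.
Zolotarev: (20|59) = +1, matching the cycle-count sign.

+1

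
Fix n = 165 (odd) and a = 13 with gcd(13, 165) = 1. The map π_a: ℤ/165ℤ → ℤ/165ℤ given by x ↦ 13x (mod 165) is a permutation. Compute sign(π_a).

+1

Orbit of 64 under x↦13x: [64, 7, 91, 28, 34, 112, 136]… (length divides ord_165(13)).
Decompose π into cycles: lengths [20, 20, 20, 20, 20, 20, 10, 10, 10, 4, 4, 4, 1, 1, 1] (15 cycles, including the fixed point 0).
sign(π) = (−1)^{n − #cycles} = (−1)^{165−15} = (−1)^150 = +1.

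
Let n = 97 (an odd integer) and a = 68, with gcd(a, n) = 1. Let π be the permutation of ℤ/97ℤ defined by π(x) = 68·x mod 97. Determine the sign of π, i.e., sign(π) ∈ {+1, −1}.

-1

Trace 70: π^k(70) = [70, 7, 88, 67, 94, 87, 96] for k=0..6.
Cycle lengths of π_68 on ℤ/97ℤ: [96, 1]; 2 cycles in total.
97 − 2 = 95 transpositions; sign(π) = (−1)^95 = -1.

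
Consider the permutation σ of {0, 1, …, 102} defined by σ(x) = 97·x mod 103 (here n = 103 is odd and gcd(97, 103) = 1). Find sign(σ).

Orbit of 14 under x↦97x: [14, 19, 92, 66, 16, 7, 61]… (length divides ord_103(97)).
π_97 has 3 disjoint cycles with lengths [51, 51, 1] on {0,…,102}.
3 cycles on 103: each ℓ→(−1)^(ℓ−1), product (−1)^100 = +1.
Zolotarev: (97|103) = +1, matching the cycle-count sign.

+1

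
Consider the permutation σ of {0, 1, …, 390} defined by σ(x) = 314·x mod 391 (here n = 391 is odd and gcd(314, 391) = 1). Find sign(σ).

Trace 281: π^k(281) = [281, 259, 389, 154, 263, 81, 19] for k=0..6.
8 cycles of lengths [88, 88, 88, 88, 22, 8, 8, 1].
With 8 cycles on 391 points, sign = (−1)^{391−8} = -1.

-1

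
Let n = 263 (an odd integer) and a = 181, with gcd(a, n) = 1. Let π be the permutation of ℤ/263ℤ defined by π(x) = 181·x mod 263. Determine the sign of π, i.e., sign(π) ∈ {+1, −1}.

Orbit of 233 under x↦181x: [233, 93, 1, 181, 149, 143, 109]… (length divides ord_263(181)).
Decompose π into cycles: lengths [131, 131, 1] (3 cycles, including the fixed point 0).
With 3 cycles on 263 points, sign = (−1)^{263−3} = +1.
Via Zolotarev, sign(π_{181}) = (181|263) = +1.

+1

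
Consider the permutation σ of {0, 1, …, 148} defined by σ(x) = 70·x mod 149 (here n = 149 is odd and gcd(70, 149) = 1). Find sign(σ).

-1

Start at x=17: 17 → 147 → 9 → 34 → 145 → 18 → 68 → … (one orbit).
Decompose π into cycles: lengths [148, 1] (2 cycles, including the fixed point 0).
Σ(ℓ_i−1) = 149−2 = 147; sign = (−1)^147 = -1.
Via Zolotarev, sign(π_{70}) = (70|149) = -1.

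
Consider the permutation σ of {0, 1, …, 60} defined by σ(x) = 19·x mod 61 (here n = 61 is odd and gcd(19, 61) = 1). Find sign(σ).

+1

Orbit of 3 under x↦19x: [3, 57, 46, 20, 14, 22, 52]… (length divides ord_61(19)).
π_19 has 3 disjoint cycles with lengths [30, 30, 1] on {0,…,60}.
61 − 3 = 58 transpositions; sign(π) = (−1)^58 = +1.
Zolotarev: (19|61) = +1, matching the cycle-count sign.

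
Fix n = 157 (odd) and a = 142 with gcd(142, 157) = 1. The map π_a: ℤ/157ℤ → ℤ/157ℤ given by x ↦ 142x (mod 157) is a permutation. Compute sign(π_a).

Orbit of 86 under x↦142x: [86, 123, 39, 43, 140, 98, 100]… (length divides ord_157(142)).
Cycle lengths of π_142 on ℤ/157ℤ: [156, 1]; 2 cycles in total.
2 cycles on 157: each ℓ→(−1)^(ℓ−1), product (−1)^155 = -1.
Check: (142/157) = -1 by Zolotarev.

-1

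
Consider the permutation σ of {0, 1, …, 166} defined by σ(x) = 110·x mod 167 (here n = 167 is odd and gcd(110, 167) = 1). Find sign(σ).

-1

Orbit of 141 under x↦110x: [141, 146, 28, 74, 124, 113, 72]… (length divides ord_167(110)).
Cycle lengths of π_110 on ℤ/167ℤ: [166, 1]; 2 cycles in total.
Σ(ℓ_i−1) = 167−2 = 165; sign = (−1)^165 = -1.
Zolotarev: (110|167) = -1, matching the cycle-count sign.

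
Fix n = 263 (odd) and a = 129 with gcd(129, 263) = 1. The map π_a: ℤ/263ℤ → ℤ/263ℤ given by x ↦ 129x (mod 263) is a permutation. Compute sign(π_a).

+1

Start at x=88: 88 → 43 → 24 → 203 → 150 → 151 → 17 → … (one orbit).
The orbit structure of x ↦ 129x mod 263: 3 orbits of sizes [131, 131, 1].
Σ(ℓ_i−1) = 263−3 = 260; sign = (−1)^260 = +1.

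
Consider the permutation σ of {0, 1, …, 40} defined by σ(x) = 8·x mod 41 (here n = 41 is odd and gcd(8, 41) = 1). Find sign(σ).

Start at x=10: 10 → 39 → 25 → 36 → 1 → 8 → 23 → … (one orbit).
Cycle lengths of π_8 on ℤ/41ℤ: [20, 20, 1]; 3 cycles in total.
Σ(ℓ_i−1) = 41−3 = 38; sign = (−1)^38 = +1.

+1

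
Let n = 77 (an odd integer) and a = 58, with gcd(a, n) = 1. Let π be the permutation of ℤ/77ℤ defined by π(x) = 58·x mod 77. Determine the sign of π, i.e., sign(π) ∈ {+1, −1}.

+1

Start at x=23: 23 → 25 → 64 → 16 → 4 → 1 → 58 → … (one orbit).
9 cycles of lengths [15, 15, 15, 15, 5, 5, 3, 3, 1].
Σ(ℓ_i−1) = 77−9 = 68; sign = (−1)^68 = +1.
Check: (58/77) = +1 by Zolotarev.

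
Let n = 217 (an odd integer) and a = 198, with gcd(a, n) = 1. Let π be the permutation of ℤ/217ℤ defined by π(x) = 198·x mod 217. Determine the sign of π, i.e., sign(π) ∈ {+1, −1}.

-1

Orbit of 18 under x↦198x: [18, 92, 205, 11, 8, 65, 67]… (length divides ord_217(198)).
Decompose π into cycles: lengths [30, 30, 30, 30, 30, 30, 30, 3, 3, 1] (10 cycles, including the fixed point 0).
sign(π) = (−1)^{n − #cycles} = (−1)^{217−10} = (−1)^207 = -1.
Check: (198/217) = -1 by Zolotarev.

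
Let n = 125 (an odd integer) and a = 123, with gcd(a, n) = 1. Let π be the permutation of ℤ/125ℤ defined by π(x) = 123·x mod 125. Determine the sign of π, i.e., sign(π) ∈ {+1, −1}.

Orbit of 99 under x↦123x: [99, 52, 21, 83, 84, 82, 86]… (length divides ord_125(123)).
Cycle lengths of π_123 on ℤ/125ℤ: [100, 20, 4, 1]; 4 cycles in total.
125 − 4 = 121 transpositions; sign(π) = (−1)^121 = -1.
Check: (123/125) = -1 by Zolotarev.

-1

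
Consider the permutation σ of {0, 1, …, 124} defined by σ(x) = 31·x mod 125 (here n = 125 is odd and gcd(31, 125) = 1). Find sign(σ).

Trace 71: π^k(71) = [71, 76, 106, 36, 116, 96, 101] for k=0..6.
The orbit structure of x ↦ 31x mod 125: 13 orbits of sizes [25, 25, 25, 25, 5, 5, 5, 5, 1, 1, 1, 1, 1].
13 cycles on 125: each ℓ→(−1)^(ℓ−1), product (−1)^112 = +1.
The Jacobi symbol (31|125) = +1 (Zolotarev) agrees.

+1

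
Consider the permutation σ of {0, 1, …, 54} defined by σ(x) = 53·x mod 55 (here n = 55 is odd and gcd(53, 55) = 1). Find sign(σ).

Orbit of 27 under x↦53x: [27, 1, 53, 4, 47, 16, 23]… (length divides ord_55(53)).
The orbit structure of x ↦ 53x mod 55: 6 orbits of sizes [20, 20, 5, 5, 4, 1].
sign(π) = (−1)^{n − #cycles} = (−1)^{55−6} = (−1)^49 = -1.

-1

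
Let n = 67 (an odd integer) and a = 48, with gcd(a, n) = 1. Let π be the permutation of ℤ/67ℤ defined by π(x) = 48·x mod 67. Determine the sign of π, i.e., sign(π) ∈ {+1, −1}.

Orbit of 35 under x↦48x: [35, 5, 39, 63, 9, 30, 33]… (length divides ord_67(48)).
π_48 has 2 disjoint cycles with lengths [66, 1] on {0,…,66}.
n − c = 67 − 2 = 65; sign = (−1)^65 = -1.

-1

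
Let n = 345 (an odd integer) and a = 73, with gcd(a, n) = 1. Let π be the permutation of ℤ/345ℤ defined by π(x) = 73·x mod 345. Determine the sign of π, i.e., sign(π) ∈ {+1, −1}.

Trace 151: π^k(151) = [151, 328, 139, 142, 16, 133, 49] for k=0..6.
Cycle type of π: 44×6 + 11×6 + 4×3 + 1×3; total 18 cycles.
345 − 18 = 327 transpositions; sign(π) = (−1)^327 = -1.

-1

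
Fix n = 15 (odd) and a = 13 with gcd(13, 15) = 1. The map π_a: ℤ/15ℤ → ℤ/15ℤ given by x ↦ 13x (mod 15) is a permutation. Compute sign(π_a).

-1

Orbit of 4 under x↦13x: [4, 7, 1, 13]… (length divides ord_15(13)).
Decompose π into cycles: lengths [4, 4, 4, 1, 1, 1] (6 cycles, including the fixed point 0).
sign(π) = (−1)^{n − #cycles} = (−1)^{15−6} = (−1)^9 = -1.
(13|15)_J = -1 (Zolotarev's lemma cross-check).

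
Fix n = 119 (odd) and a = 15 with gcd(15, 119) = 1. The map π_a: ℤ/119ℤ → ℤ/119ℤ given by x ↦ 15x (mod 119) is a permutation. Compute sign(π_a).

+1

Trace 43: π^k(43) = [43, 50, 36, 64, 8, 1, 15] for k=0..6.
Decompose π into cycles: lengths [8, 8, 8, 8, 8, 8, 8, 8, 8, 8, 8, 8, 8, 8, 1, 1, 1, 1, 1, 1, 1] (21 cycles, including the fixed point 0).
21 cycles on 119: each ℓ→(−1)^(ℓ−1), product (−1)^98 = +1.
Zolotarev: (15|119) = +1, matching the cycle-count sign.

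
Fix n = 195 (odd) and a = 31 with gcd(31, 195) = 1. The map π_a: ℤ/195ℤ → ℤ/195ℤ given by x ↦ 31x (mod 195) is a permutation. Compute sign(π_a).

-1

Trace 31: π^k(31) = [31, 181, 151, 1] for k=0..3.
60 cycles of lengths [4, 4, 4, 4, 4, 4, 4, 4, 4, 4, 4, 4, 4, 4, 4, 4, 4, 4, 4, 4, 4, 4, 4, 4, 4, 4, 4, 4, 4, 4, 4, 4, 4, 4, 4, 4, 4, 4, 4, 4, 4, 4, 4, 4, 4, 1, 1, 1, 1, 1, 1, 1, 1, 1, 1, 1, 1, 1, 1, 1].
Σ(ℓ_i−1) = 195−60 = 135; sign = (−1)^135 = -1.
Via Zolotarev, sign(π_{31}) = (31|195) = -1.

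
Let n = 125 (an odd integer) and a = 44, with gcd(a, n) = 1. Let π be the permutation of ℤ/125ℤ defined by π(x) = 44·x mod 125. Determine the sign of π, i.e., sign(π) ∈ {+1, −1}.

Start at x=84: 84 → 71 → 124 → 81 → 64 → 66 → 29 → … (one orbit).
The orbit structure of x ↦ 44x mod 125: 7 orbits of sizes [50, 50, 10, 10, 2, 2, 1].
125 − 7 = 118 transpositions; sign(π) = (−1)^118 = +1.
Via Zolotarev, sign(π_{44}) = (44|125) = +1.

+1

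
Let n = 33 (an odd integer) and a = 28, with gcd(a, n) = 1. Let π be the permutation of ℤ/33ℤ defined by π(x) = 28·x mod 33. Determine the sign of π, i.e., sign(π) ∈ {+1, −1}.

Start at x=4: 4 → 13 → 1 → 28 → 25 → 7 → 31 → … (one orbit).
π_28 has 6 disjoint cycles with lengths [10, 10, 10, 1, 1, 1] on {0,…,32}.
n − c = 33 − 6 = 27; sign = (−1)^27 = -1.
Zolotarev: (28|33) = -1, matching the cycle-count sign.

-1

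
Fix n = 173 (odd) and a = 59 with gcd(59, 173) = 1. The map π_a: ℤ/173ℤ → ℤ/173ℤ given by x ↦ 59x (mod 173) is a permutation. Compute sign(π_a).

-1

Trace 115: π^k(115) = [115, 38, 166, 106, 26, 150, 27] for k=0..6.
Decompose π into cycles: lengths [172, 1] (2 cycles, including the fixed point 0).
With 2 cycles on 173 points, sign = (−1)^{173−2} = -1.
Zolotarev: (59|173) = -1, matching the cycle-count sign.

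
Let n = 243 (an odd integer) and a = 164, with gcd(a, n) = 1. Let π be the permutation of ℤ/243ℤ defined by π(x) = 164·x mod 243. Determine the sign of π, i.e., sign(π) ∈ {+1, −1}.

-1

Start at x=157: 157 → 233 → 61 → 41 → 163 → 2 → 85 → … (one orbit).
Decompose π into cycles: lengths [162, 54, 18, 6, 2, 1] (6 cycles, including the fixed point 0).
Σ(ℓ_i−1) = 243−6 = 237; sign = (−1)^237 = -1.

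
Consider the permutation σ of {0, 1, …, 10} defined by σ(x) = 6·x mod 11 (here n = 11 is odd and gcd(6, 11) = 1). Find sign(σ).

-1

Orbit of 2 under x↦6x: [2, 1, 6, 3, 7, 9, 10]… (length divides ord_11(6)).
2 cycles of lengths [10, 1].
Σ(ℓ_i−1) = 11−2 = 9; sign = (−1)^9 = -1.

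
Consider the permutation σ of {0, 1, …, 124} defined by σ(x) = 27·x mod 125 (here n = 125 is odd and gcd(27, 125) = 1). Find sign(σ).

-1

Trace 84: π^k(84) = [84, 18, 111, 122, 44, 63, 76] for k=0..6.
The orbit structure of x ↦ 27x mod 125: 4 orbits of sizes [100, 20, 4, 1].
125 − 4 = 121 transpositions; sign(π) = (−1)^121 = -1.
(27|125)_J = -1 (Zolotarev's lemma cross-check).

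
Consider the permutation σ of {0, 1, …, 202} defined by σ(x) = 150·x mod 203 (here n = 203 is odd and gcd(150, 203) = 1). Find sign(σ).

-1

Trace 107: π^k(107) = [107, 13, 123, 180, 1, 150, 170] for k=0..6.
The orbit structure of x ↦ 150x mod 203: 8 orbits of sizes [42, 42, 42, 42, 14, 14, 6, 1].
8 cycles on 203: each ℓ→(−1)^(ℓ−1), product (−1)^195 = -1.
Zolotarev: (150|203) = -1, matching the cycle-count sign.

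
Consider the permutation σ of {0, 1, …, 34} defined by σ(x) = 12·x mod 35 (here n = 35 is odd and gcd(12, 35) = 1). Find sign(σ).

+1

Trace 4: π^k(4) = [4, 13, 16, 17, 29, 33, 11] for k=0..6.
Decompose π into cycles: lengths [12, 12, 6, 4, 1] (5 cycles, including the fixed point 0).
5 cycles on 35: each ℓ→(−1)^(ℓ−1), product (−1)^30 = +1.
Via Zolotarev, sign(π_{12}) = (12|35) = +1.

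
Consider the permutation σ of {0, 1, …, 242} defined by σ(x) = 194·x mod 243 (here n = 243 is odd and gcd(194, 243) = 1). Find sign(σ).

Orbit of 35 under x↦194x: [35, 229, 200, 163, 32, 133, 44]… (length divides ord_243(194)).
π_194 has 6 disjoint cycles with lengths [162, 54, 18, 6, 2, 1] on {0,…,242}.
Σ(ℓ_i−1) = 243−6 = 237; sign = (−1)^237 = -1.

-1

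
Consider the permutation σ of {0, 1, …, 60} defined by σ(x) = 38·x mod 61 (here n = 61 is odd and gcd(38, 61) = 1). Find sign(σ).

Trace 58: π^k(58) = [58, 8, 60, 23, 20, 28, 27] for k=0..6.
4 cycles of lengths [20, 20, 20, 1].
4 cycles on 61: each ℓ→(−1)^(ℓ−1), product (−1)^57 = -1.
(38|61)_J = -1 (Zolotarev's lemma cross-check).

-1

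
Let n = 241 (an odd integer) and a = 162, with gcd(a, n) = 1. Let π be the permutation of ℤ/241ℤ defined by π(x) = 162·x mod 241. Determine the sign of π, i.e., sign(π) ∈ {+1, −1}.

Orbit of 143 under x↦162x: [143, 30, 40, 214, 205, 193, 177]… (length divides ord_241(162)).
7 cycles of lengths [40, 40, 40, 40, 40, 40, 1].
7 cycles on 241: each ℓ→(−1)^(ℓ−1), product (−1)^234 = +1.

+1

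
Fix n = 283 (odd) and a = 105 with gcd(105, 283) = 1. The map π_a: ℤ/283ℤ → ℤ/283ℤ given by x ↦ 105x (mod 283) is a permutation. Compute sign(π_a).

Start at x=121: 121 → 253 → 246 → 77 → 161 → 208 → 49 → … (one orbit).
The orbit structure of x ↦ 105x mod 283: 3 orbits of sizes [141, 141, 1].
sign(π) = (−1)^{n − #cycles} = (−1)^{283−3} = (−1)^280 = +1.

+1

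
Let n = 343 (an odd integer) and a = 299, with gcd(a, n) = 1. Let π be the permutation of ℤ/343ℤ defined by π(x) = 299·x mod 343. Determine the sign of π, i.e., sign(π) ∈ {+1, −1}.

-1

Orbit of 306 under x↦299x: [306, 256, 55, 324, 150, 260, 222]… (length divides ord_343(299)).
Decompose π into cycles: lengths [294, 42, 6, 1] (4 cycles, including the fixed point 0).
With 4 cycles on 343 points, sign = (−1)^{343−4} = -1.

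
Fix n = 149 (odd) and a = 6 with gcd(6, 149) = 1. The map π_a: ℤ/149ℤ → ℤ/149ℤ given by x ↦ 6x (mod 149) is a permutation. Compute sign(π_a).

Trace 17: π^k(17) = [17, 102, 16, 96, 129, 29, 25] for k=0..6.
5 cycles of lengths [37, 37, 37, 37, 1].
Σ(ℓ_i−1) = 149−5 = 144; sign = (−1)^144 = +1.

+1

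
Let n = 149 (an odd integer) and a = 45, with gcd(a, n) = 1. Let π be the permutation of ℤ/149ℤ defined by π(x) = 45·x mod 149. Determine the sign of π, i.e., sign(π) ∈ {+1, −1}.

Trace 7: π^k(7) = [7, 17, 20, 6, 121, 81, 69] for k=0..6.
3 cycles of lengths [74, 74, 1].
Σ(ℓ_i−1) = 149−3 = 146; sign = (−1)^146 = +1.

+1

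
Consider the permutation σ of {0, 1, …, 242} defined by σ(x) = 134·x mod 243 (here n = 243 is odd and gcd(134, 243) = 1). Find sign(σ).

-1

Start at x=134: 134 → 217 → 161 → 190 → 188 → 163 → 215 → … (one orbit).
Cycle type of π: 18×9 + 6×9 + 2×13 + 1; total 32 cycles.
sign(π) = (−1)^{n − #cycles} = (−1)^{243−32} = (−1)^211 = -1.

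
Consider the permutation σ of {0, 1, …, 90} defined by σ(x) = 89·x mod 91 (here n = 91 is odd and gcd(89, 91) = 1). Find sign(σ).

Start at x=1: 1 → 89 → 4 → 83 → 16 → 59 → 64 → … (one orbit).
Cycle lengths of π_89 on ℤ/91ℤ: [12, 12, 12, 12, 12, 12, 12, 6, 1]; 9 cycles in total.
91 − 9 = 82 transpositions; sign(π) = (−1)^82 = +1.

+1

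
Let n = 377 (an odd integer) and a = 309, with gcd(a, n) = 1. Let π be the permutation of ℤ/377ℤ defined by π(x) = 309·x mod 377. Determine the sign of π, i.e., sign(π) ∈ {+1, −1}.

Start at x=108: 108 → 196 → 244 → 373 → 272 → 354 → 56 → … (one orbit).
Cycle lengths of π_309 on ℤ/377ℤ: [84, 84, 84, 84, 28, 6, 6, 1]; 8 cycles in total.
Σ(ℓ_i−1) = 377−8 = 369; sign = (−1)^369 = -1.
(309|377)_J = -1 (Zolotarev's lemma cross-check).

-1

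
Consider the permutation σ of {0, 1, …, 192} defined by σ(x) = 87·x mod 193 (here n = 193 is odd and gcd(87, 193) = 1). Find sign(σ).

-1

Trace 71: π^k(71) = [71, 1, 87, 42, 180, 27, 33] for k=0..6.
4 cycles of lengths [64, 64, 64, 1].
sign(π) = (−1)^{n − #cycles} = (−1)^{193−4} = (−1)^189 = -1.
Via Zolotarev, sign(π_{87}) = (87|193) = -1.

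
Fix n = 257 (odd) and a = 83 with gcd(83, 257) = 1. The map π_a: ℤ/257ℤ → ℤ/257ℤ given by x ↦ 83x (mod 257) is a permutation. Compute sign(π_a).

-1

Orbit of 165 under x↦83x: [165, 74, 231, 155, 15, 217, 21]… (length divides ord_257(83)).
Decompose π into cycles: lengths [256, 1] (2 cycles, including the fixed point 0).
257 − 2 = 255 transpositions; sign(π) = (−1)^255 = -1.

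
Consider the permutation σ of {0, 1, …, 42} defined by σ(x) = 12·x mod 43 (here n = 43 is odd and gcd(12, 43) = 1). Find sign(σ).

-1

Trace 32: π^k(32) = [32, 40, 7, 41, 19, 13, 27] for k=0..6.
Decompose π into cycles: lengths [42, 1] (2 cycles, including the fixed point 0).
n − c = 43 − 2 = 41; sign = (−1)^41 = -1.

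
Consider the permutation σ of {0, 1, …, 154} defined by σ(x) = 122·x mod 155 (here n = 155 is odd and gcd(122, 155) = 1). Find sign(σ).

+1

Start at x=101: 101 → 77 → 94 → 153 → 66 → 147 → 109 → … (one orbit).
11 cycles of lengths [20, 20, 20, 20, 20, 20, 10, 10, 10, 4, 1].
With 11 cycles on 155 points, sign = (−1)^{155−11} = +1.
Via Zolotarev, sign(π_{122}) = (122|155) = +1.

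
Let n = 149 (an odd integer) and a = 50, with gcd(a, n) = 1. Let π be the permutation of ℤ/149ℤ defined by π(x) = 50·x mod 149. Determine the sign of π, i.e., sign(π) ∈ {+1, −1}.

-1

Trace 78: π^k(78) = [78, 26, 108, 36, 12, 4, 51] for k=0..6.
2 cycles of lengths [148, 1].
n − c = 149 − 2 = 147; sign = (−1)^147 = -1.
(50|149)_J = -1 (Zolotarev's lemma cross-check).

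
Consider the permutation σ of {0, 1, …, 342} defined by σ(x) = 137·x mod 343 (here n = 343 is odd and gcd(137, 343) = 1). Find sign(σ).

+1

Start at x=71: 71 → 123 → 44 → 197 → 235 → 296 → 78 → … (one orbit).
Cycle lengths of π_137 on ℤ/343ℤ: [147, 147, 21, 21, 3, 3, 1]; 7 cycles in total.
343 − 7 = 336 transpositions; sign(π) = (−1)^336 = +1.
The Jacobi symbol (137|343) = +1 (Zolotarev) agrees.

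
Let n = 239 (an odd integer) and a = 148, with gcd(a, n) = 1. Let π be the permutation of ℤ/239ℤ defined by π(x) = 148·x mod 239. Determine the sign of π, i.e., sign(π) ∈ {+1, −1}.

Orbit of 218 under x↦148x: [218, 238, 91, 84, 4, 114, 142]… (length divides ord_239(148)).
Decompose π into cycles: lengths [238, 1] (2 cycles, including the fixed point 0).
2 cycles on 239: each ℓ→(−1)^(ℓ−1), product (−1)^237 = -1.
The Jacobi symbol (148|239) = -1 (Zolotarev) agrees.

-1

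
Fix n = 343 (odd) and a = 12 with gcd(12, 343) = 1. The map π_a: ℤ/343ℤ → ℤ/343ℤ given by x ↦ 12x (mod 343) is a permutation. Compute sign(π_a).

-1

Orbit of 106 under x↦12x: [106, 243, 172, 6, 72, 178, 78]… (length divides ord_343(12)).
The orbit structure of x ↦ 12x mod 343: 4 orbits of sizes [294, 42, 6, 1].
Σ(ℓ_i−1) = 343−4 = 339; sign = (−1)^339 = -1.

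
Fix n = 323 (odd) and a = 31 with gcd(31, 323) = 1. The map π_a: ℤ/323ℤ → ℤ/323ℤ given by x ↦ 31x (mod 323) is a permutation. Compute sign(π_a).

Orbit of 198 under x↦31x: [198, 1, 31, 315, 75, 64, 46]… (length divides ord_323(31)).
11 cycles of lengths [48, 48, 48, 48, 48, 48, 16, 6, 6, 6, 1].
With 11 cycles on 323 points, sign = (−1)^{323−11} = +1.

+1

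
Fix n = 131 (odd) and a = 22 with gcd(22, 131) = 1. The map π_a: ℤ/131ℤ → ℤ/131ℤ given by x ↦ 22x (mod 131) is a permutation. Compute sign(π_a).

-1

Trace 7: π^k(7) = [7, 23, 113, 128, 65, 120, 20] for k=0..6.
π_22 has 2 disjoint cycles with lengths [130, 1] on {0,…,130}.
Σ(ℓ_i−1) = 131−2 = 129; sign = (−1)^129 = -1.
Via Zolotarev, sign(π_{22}) = (22|131) = -1.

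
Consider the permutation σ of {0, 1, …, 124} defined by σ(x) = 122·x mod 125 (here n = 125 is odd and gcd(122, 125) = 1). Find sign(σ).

Trace 102: π^k(102) = [102, 69, 43, 121, 12, 89, 108] for k=0..6.
4 cycles of lengths [100, 20, 4, 1].
With 4 cycles on 125 points, sign = (−1)^{125−4} = -1.
Check: (122/125) = -1 by Zolotarev.

-1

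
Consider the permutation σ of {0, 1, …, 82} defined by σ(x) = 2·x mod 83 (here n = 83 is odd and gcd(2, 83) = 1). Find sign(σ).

Start at x=69: 69 → 55 → 27 → 54 → 25 → 50 → 17 → … (one orbit).
2 cycles of lengths [82, 1].
2 cycles on 83: each ℓ→(−1)^(ℓ−1), product (−1)^81 = -1.

-1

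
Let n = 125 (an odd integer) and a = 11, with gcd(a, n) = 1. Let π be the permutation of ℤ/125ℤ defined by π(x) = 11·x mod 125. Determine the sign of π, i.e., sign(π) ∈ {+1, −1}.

Trace 56: π^k(56) = [56, 116, 26, 36, 21, 106, 41] for k=0..6.
π_11 has 13 disjoint cycles with lengths [25, 25, 25, 25, 5, 5, 5, 5, 1, 1, 1, 1, 1] on {0,…,124}.
With 13 cycles on 125 points, sign = (−1)^{125−13} = +1.

+1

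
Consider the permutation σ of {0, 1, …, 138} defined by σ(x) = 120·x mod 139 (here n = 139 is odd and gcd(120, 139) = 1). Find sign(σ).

+1

Orbit of 124 under x↦120x: [124, 7, 6, 25, 81, 129, 51]… (length divides ord_139(120)).
Cycle lengths of π_120 on ℤ/139ℤ: [69, 69, 1]; 3 cycles in total.
139 − 3 = 136 transpositions; sign(π) = (−1)^136 = +1.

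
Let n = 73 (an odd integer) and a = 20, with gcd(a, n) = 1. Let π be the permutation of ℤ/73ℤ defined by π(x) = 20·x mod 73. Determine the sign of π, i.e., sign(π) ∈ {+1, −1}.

Start at x=60: 60 → 32 → 56 → 25 → 62 → 72 → 53 → … (one orbit).
Cycle lengths of π_20 on ℤ/73ℤ: [72, 1]; 2 cycles in total.
Σ(ℓ_i−1) = 73−2 = 71; sign = (−1)^71 = -1.
(20|73)_J = -1 (Zolotarev's lemma cross-check).

-1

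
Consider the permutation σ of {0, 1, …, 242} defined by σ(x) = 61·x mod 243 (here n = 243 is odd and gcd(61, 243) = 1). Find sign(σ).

Start at x=163: 163 → 223 → 238 → 181 → 106 → 148 → 37 → … (one orbit).
Cycle lengths of π_61 on ℤ/243ℤ: [81, 81, 27, 27, 9, 9, 3, 3, 1, 1, 1]; 11 cycles in total.
243 − 11 = 232 transpositions; sign(π) = (−1)^232 = +1.
Via Zolotarev, sign(π_{61}) = (61|243) = +1.

+1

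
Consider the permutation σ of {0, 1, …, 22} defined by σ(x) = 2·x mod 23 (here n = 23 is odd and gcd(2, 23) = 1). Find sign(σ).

+1

Start at x=9: 9 → 18 → 13 → 3 → 6 → 12 → 1 → … (one orbit).
3 cycles of lengths [11, 11, 1].
23 − 3 = 20 transpositions; sign(π) = (−1)^20 = +1.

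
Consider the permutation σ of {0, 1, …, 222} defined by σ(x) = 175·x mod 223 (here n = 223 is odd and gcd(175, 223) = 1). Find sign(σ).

Orbit of 81 under x↦175x: [81, 126, 196, 181, 9, 14, 220]… (length divides ord_223(175)).
3 cycles of lengths [111, 111, 1].
223 − 3 = 220 transpositions; sign(π) = (−1)^220 = +1.
(175|223)_J = +1 (Zolotarev's lemma cross-check).

+1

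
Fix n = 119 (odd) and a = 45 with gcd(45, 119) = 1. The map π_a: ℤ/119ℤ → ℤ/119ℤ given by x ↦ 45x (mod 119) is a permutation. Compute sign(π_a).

Trace 4: π^k(4) = [4, 61, 8, 3, 16, 6, 32] for k=0..6.
The orbit structure of x ↦ 45x mod 119: 5 orbits of sizes [48, 48, 16, 6, 1].
Σ(ℓ_i−1) = 119−5 = 114; sign = (−1)^114 = +1.

+1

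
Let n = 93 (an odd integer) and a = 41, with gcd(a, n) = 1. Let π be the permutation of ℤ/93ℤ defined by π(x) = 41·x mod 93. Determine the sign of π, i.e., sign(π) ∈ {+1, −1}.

Trace 14: π^k(14) = [14, 16, 5, 19, 35, 40, 59] for k=0..6.
Cycle lengths of π_41 on ℤ/93ℤ: [30, 30, 15, 15, 2, 1]; 6 cycles in total.
sign(π) = (−1)^{n − #cycles} = (−1)^{93−6} = (−1)^87 = -1.
(41|93)_J = -1 (Zolotarev's lemma cross-check).

-1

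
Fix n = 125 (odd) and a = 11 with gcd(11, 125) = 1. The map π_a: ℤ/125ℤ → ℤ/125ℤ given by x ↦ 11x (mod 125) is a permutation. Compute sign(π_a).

Orbit of 106 under x↦11x: [106, 41, 76, 86, 71, 31, 91]… (length divides ord_125(11)).
Cycle lengths of π_11 on ℤ/125ℤ: [25, 25, 25, 25, 5, 5, 5, 5, 1, 1, 1, 1, 1]; 13 cycles in total.
n − c = 125 − 13 = 112; sign = (−1)^112 = +1.

+1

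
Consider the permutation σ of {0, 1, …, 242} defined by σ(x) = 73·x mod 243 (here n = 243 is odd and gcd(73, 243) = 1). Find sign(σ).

+1

Orbit of 100 under x↦73x: [100, 10, 1, 73, 226, 217, 46]… (length divides ord_243(73)).
27 cycles of lengths [27, 27, 27, 27, 27, 27, 9, 9, 9, 9, 9, 9, 3, 3, 3, 3, 3, 3, 1, 1, 1, 1, 1, 1, 1, 1, 1].
n − c = 243 − 27 = 216; sign = (−1)^216 = +1.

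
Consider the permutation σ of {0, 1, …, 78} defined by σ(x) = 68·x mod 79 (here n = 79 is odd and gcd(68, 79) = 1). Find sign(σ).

Orbit of 60 under x↦68x: [60, 51, 71, 9, 59, 62, 29]… (length divides ord_79(68)).
Cycle type of π: 78 + 1; total 2 cycles.
n − c = 79 − 2 = 77; sign = (−1)^77 = -1.

-1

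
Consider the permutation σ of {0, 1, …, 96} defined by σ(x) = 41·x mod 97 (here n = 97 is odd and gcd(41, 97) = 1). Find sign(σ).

Orbit of 76 under x↦41x: [76, 12, 7, 93, 30, 66, 87]… (length divides ord_97(41)).
Decompose π into cycles: lengths [96, 1] (2 cycles, including the fixed point 0).
2 cycles on 97: each ℓ→(−1)^(ℓ−1), product (−1)^95 = -1.

-1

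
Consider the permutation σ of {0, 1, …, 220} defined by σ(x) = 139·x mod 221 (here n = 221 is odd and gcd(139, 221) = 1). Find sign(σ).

Trace 16: π^k(16) = [16, 14, 178, 211, 157, 165, 172] for k=0..6.
π_139 has 10 disjoint cycles with lengths [48, 48, 48, 48, 16, 3, 3, 3, 3, 1] on {0,…,220}.
Σ(ℓ_i−1) = 221−10 = 211; sign = (−1)^211 = -1.
Check: (139/221) = -1 by Zolotarev.

-1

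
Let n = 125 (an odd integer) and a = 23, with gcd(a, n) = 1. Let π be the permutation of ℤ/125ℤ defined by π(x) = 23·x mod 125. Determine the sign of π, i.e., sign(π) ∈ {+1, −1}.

-1

Start at x=42: 42 → 91 → 93 → 14 → 72 → 31 → 88 → … (one orbit).
4 cycles of lengths [100, 20, 4, 1].
125 − 4 = 121 transpositions; sign(π) = (−1)^121 = -1.
(23|125)_J = -1 (Zolotarev's lemma cross-check).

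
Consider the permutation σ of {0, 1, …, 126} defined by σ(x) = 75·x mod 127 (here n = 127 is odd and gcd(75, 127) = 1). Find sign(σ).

Start at x=108: 108 → 99 → 59 → 107 → 24 → 22 → 126 → … (one orbit).
8 cycles of lengths [18, 18, 18, 18, 18, 18, 18, 1].
Σ(ℓ_i−1) = 127−8 = 119; sign = (−1)^119 = -1.
Via Zolotarev, sign(π_{75}) = (75|127) = -1.

-1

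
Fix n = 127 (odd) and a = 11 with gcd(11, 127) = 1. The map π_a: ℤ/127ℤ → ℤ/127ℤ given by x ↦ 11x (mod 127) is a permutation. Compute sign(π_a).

+1

Start at x=16: 16 → 49 → 31 → 87 → 68 → 113 → 100 → … (one orbit).
π_11 has 3 disjoint cycles with lengths [63, 63, 1] on {0,…,126}.
n − c = 127 − 3 = 124; sign = (−1)^124 = +1.
Check: (11/127) = +1 by Zolotarev.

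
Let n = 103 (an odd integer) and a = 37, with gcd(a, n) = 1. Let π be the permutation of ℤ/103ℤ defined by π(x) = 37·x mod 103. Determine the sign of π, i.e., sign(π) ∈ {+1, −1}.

-1

Start at x=27: 27 → 72 → 89 → 100 → 95 → 13 → 69 → … (one orbit).
4 cycles of lengths [34, 34, 34, 1].
With 4 cycles on 103 points, sign = (−1)^{103−4} = -1.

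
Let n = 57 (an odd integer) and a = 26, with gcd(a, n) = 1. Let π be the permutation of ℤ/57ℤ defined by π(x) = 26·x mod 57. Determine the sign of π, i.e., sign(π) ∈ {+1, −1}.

-1

Orbit of 7 under x↦26x: [7, 11, 1, 26, 49, 20]… (length divides ord_57(26)).
The orbit structure of x ↦ 26x mod 57: 14 orbits of sizes [6, 6, 6, 6, 6, 6, 3, 3, 3, 3, 3, 3, 2, 1].
n − c = 57 − 14 = 43; sign = (−1)^43 = -1.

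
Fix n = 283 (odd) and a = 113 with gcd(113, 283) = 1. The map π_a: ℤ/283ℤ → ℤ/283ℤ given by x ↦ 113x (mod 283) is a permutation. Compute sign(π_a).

+1

Trace 151: π^k(151) = [151, 83, 40, 275, 228, 11, 111] for k=0..6.
The orbit structure of x ↦ 113x mod 283: 3 orbits of sizes [141, 141, 1].
283 − 3 = 280 transpositions; sign(π) = (−1)^280 = +1.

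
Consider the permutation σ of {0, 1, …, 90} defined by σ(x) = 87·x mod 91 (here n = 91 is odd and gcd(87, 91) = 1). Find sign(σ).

Start at x=27: 27 → 74 → 68 → 1 → 87 → 16 → 27 (one orbit).
π_87 has 18 disjoint cycles with lengths [6, 6, 6, 6, 6, 6, 6, 6, 6, 6, 6, 6, 6, 3, 3, 3, 3, 1] on {0,…,90}.
n − c = 91 − 18 = 73; sign = (−1)^73 = -1.
Via Zolotarev, sign(π_{87}) = (87|91) = -1.

-1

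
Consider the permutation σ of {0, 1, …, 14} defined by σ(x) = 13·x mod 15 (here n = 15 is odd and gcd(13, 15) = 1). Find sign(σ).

Trace 1: π^k(1) = [1, 13, 4, 7] for k=0..3.
π_13 has 6 disjoint cycles with lengths [4, 4, 4, 1, 1, 1] on {0,…,14}.
15 − 6 = 9 transpositions; sign(π) = (−1)^9 = -1.
Via Zolotarev, sign(π_{13}) = (13|15) = -1.

-1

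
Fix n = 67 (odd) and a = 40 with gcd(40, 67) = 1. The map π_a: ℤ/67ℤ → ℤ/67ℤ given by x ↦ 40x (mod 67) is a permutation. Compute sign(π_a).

+1

Trace 25: π^k(25) = [25, 62, 1, 40, 59, 15, 64] for k=0..6.
Decompose π into cycles: lengths [11, 11, 11, 11, 11, 11, 1] (7 cycles, including the fixed point 0).
With 7 cycles on 67 points, sign = (−1)^{67−7} = +1.
Check: (40/67) = +1 by Zolotarev.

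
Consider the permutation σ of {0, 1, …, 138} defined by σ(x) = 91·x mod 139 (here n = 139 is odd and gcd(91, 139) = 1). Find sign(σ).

+1

Start at x=57: 57 → 44 → 112 → 45 → 64 → 125 → 116 → … (one orbit).
π_91 has 7 disjoint cycles with lengths [23, 23, 23, 23, 23, 23, 1] on {0,…,138}.
n − c = 139 − 7 = 132; sign = (−1)^132 = +1.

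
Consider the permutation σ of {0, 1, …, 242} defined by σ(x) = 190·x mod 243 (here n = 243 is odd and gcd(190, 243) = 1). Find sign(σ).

Start at x=136: 136 → 82 → 28 → 217 → 163 → 109 → 55 → … (one orbit).
63 cycles of lengths [9, 9, 9, 9, 9, 9, 9, 9, 9, 9, 9, 9, 9, 9, 9, 9, 9, 9, 3, 3, 3, 3, 3, 3, 3, 3, 3, 3, 3, 3, 3, 3, 3, 3, 3, 3, 1, 1, 1, 1, 1, 1, 1, 1, 1, 1, 1, 1, 1, 1, 1, 1, 1, 1, 1, 1, 1, 1, 1, 1, 1, 1, 1].
243 − 63 = 180 transpositions; sign(π) = (−1)^180 = +1.
Zolotarev: (190|243) = +1, matching the cycle-count sign.

+1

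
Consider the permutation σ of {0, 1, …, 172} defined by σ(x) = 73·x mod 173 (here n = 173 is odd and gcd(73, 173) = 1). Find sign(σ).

+1

Trace 96: π^k(96) = [96, 88, 23, 122, 83, 4, 119] for k=0..6.
Cycle type of π: 86×2 + 1; total 3 cycles.
n − c = 173 − 3 = 170; sign = (−1)^170 = +1.
(73|173)_J = +1 (Zolotarev's lemma cross-check).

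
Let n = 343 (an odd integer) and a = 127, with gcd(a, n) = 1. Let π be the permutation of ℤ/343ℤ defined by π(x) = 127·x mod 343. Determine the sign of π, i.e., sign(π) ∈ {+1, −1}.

Trace 183: π^k(183) = [183, 260, 92, 22, 50, 176, 57] for k=0..6.
π_127 has 19 disjoint cycles with lengths [49, 49, 49, 49, 49, 49, 7, 7, 7, 7, 7, 7, 1, 1, 1, 1, 1, 1, 1] on {0,…,342}.
sign(π) = (−1)^{n − #cycles} = (−1)^{343−19} = (−1)^324 = +1.
Zolotarev: (127|343) = +1, matching the cycle-count sign.

+1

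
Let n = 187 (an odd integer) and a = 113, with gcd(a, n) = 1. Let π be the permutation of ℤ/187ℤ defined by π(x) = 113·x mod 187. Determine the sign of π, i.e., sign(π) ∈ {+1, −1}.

Start at x=152: 152 → 159 → 15 → 12 → 47 → 75 → 60 → … (one orbit).
The orbit structure of x ↦ 113x mod 187: 6 orbits of sizes [80, 80, 16, 5, 5, 1].
sign(π) = (−1)^{n − #cycles} = (−1)^{187−6} = (−1)^181 = -1.
Check: (113/187) = -1 by Zolotarev.

-1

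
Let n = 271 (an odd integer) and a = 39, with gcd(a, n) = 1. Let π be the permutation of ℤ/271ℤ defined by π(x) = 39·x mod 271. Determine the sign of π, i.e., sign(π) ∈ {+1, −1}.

+1

Trace 106: π^k(106) = [106, 69, 252, 72, 98, 28, 8] for k=0..6.
The orbit structure of x ↦ 39x mod 271: 7 orbits of sizes [45, 45, 45, 45, 45, 45, 1].
271 − 7 = 264 transpositions; sign(π) = (−1)^264 = +1.
The Jacobi symbol (39|271) = +1 (Zolotarev) agrees.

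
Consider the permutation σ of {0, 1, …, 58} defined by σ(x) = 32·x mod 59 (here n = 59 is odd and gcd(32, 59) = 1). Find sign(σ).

-1

Orbit of 43 under x↦32x: [43, 19, 18, 45, 24, 1, 32]… (length divides ord_59(32)).
The orbit structure of x ↦ 32x mod 59: 2 orbits of sizes [58, 1].
Σ(ℓ_i−1) = 59−2 = 57; sign = (−1)^57 = -1.
Zolotarev: (32|59) = -1, matching the cycle-count sign.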